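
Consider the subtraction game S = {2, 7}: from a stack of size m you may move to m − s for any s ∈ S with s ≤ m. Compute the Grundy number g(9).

0

Compute g(0), g(1), … for moves {2, 7}:
k:     0  1  2  3  4  5  6  7  8  9
g(k):  0  0  1  1  0  0  1  1  2  0
So g(9) = 0.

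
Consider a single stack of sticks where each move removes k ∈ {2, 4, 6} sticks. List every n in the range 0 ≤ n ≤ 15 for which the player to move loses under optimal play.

0, 1, 8, 9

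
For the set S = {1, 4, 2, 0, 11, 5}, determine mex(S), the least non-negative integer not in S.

3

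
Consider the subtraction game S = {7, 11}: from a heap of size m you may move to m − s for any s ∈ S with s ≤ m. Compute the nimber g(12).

Compute g(0), g(1), … for moves {7, 11}:
k:     0  1  2  3  4  5  6  7  8  9 10 11 12
g(k):  0  0  0  0  0  0  0  1  1  1  1  1  1
So g(12) = 1.

1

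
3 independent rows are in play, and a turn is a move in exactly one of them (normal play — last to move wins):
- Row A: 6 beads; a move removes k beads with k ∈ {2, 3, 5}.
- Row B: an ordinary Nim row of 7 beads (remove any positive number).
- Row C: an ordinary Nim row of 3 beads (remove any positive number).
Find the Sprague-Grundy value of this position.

7

Grundy values for row A (subtraction set {2, 3, 5}):
g(0) = mex{} = 0
g(1) = mex{} = 0
g(2) = mex{0} = 1
g(3) = mex{0} = 1
g(4) = mex{0,1} = 2
g(5) = mex{0,1} = 2
g(6) = mex{0,1,2} = 3
So g(6) = 3.
Row B is a plain Nim row of size 7, so its Grundy value is 7.
Row C is a plain Nim row of size 3, so its Grundy value is 3.
The value of a disjunctive sum is the nim-sum of the parts.
Combined value = 3 XOR 7 XOR 3 = 7.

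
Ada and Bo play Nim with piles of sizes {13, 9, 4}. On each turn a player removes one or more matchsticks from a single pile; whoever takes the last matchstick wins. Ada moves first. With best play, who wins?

Compute the nim-sum pairwise:
13 ^ 9 = 4
4 ^ 4 = 0
The nim-sum is 0, so this is a P-position: the player to move is in a losing position under optimal play; Ada is about to move from it and so loses — Bo wins.

Bo wins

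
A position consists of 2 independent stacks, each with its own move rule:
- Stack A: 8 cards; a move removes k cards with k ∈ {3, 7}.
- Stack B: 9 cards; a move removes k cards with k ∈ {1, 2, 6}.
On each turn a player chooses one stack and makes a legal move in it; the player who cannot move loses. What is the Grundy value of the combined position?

0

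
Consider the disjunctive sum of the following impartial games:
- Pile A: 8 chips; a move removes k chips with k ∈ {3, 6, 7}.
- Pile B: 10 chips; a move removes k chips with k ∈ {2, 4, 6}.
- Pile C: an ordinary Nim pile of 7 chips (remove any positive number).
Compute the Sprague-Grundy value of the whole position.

4

Build the Grundy sequence for pile A with g(k) = mex{g(k−s) : s ∈ {3, 6, 7}, s ≤ k}:
k:     0  1  2  3  4  5  6  7  8
g(k):  0  0  0  1  1  1  2  2  2
So g(8) = 2.
Build the Grundy sequence for pile B with g(k) = mex{g(k−s) : s ∈ {2, 4, 6}, s ≤ k}:
k:     0  1  2  3  4  5  6  7  8  9 10
g(k):  0  0  1  1  2  2  3  3  0  0  1
So g(10) = 1.
Pile C is a plain Nim pile of size 7, so its Grundy value is 7.
The value of a disjunctive sum is the nim-sum of the parts.
Combined value = 2 XOR 1 XOR 7 = 4.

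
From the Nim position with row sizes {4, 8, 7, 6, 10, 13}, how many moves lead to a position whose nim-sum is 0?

Nim-sum: 4 ⊕ 8 ⊕ 7 ⊕ 6 ⊕ 10 ⊕ 13 = 10.
The overall nim-sum is X = 10. A row of size p has a winning move iff p XOR X < p (reduce it to p XOR X).
  4: 4 XOR 10 = 14 ≥ 4 — no move.
  8: 8 XOR 10 = 2 < 8 — winning move (to 2).
  7: 7 XOR 10 = 13 ≥ 7 — no move.
  6: 6 XOR 10 = 12 ≥ 6 — no move.
  10: 10 XOR 10 = 0 < 10 — winning move (to 0).
  13: 13 XOR 10 = 7 < 13 — winning move (to 7).
That gives 3 winning moves.

3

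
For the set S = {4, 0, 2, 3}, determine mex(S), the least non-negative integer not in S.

1

0 is in the set but 1 is not, so the mex is 1.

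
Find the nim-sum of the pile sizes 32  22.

54

Compute the nim-sum pairwise:
32 ^ 22 = 54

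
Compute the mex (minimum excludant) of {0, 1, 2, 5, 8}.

The values 0, 1, 2 are all present; 3 is the first non-negative integer missing from the set.

3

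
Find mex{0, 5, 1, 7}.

The values 0, 1 are all present; 2 is the first non-negative integer missing from the set.

2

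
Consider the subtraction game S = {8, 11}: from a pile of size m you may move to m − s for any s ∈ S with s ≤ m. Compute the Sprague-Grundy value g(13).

1

Compute g(0), g(1), … for moves {8, 11}:
g(0) = mex{} = 0
g(1) = mex{} = 0
g(2) = mex{} = 0
g(3) = mex{} = 0
g(4) = mex{} = 0
g(5) = mex{} = 0
g(6) = mex{} = 0
g(7) = mex{} = 0
g(8) = mex{0} = 1
g(9) = mex{0} = 1
g(10) = mex{0} = 1
g(11) = mex{0} = 1
g(12) = mex{0} = 1
g(13) = mex{0} = 1
So g(13) = 1.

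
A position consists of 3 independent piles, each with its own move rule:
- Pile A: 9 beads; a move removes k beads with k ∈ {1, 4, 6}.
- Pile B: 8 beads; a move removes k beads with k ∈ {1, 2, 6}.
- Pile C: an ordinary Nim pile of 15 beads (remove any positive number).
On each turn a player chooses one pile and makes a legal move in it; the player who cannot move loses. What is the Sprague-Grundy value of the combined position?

Grundy values for pile A (subtraction set {1, 4, 6}):
k:     0  1  2  3  4  5  6  7  8  9
g(k):  0  1  0  1  2  0  1  0  1  2
So g(9) = 2.
Grundy values for pile B (subtraction set {1, 2, 6}):
g(0) = mex{} = 0
g(1) = mex{0} = 1
g(2) = mex{0,1} = 2
g(3) = mex{1,2} = 0
g(4) = mex{0,2} = 1
g(5) = mex{0,1} = 2
g(6) = mex{0,1,2} = 3
g(7) = mex{1,2,3} = 0
g(8) = mex{0,2,3} = 1
So g(8) = 1.
Pile C is a plain Nim pile of size 15, so its Grundy value is 15.
The value of a disjunctive sum is the nim-sum of the parts.
Combined value = 2 XOR 1 XOR 15 = 12.

12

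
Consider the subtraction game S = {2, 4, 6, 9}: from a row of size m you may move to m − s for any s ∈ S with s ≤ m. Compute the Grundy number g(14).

3

Grundy values for subtraction set {2, 4, 6, 9}:
g(0) = mex{} = 0
g(1) = mex{} = 0
g(2) = mex{0} = 1
g(3) = mex{0} = 1
g(4) = mex{0,1} = 2
g(5) = mex{0,1} = 2
g(6) = mex{0,1,2} = 3
g(7) = mex{0,1,2} = 3
g(8) = mex{1,2,3} = 0
g(9) = mex{0,1,2,3} = 4
g(10) = mex{0,2,3} = 1
g(11) = mex{1,2,3,4} = 0
g(12) = mex{0,1,3} = 2
g(13) = mex{0,2,3,4} = 1
g(14) = mex{0,1,2} = 3
So g(14) = 3.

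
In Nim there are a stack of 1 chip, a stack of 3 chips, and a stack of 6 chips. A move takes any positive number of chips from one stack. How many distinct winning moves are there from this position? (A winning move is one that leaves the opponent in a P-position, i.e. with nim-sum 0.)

Nim-sum: 1 ^ 3 ^ 6 = 4.
The overall nim-sum is X = 4. A stack of size p has a winning move iff p XOR X < p (reduce it to p XOR X).
  1: 1 XOR 4 = 5 ≥ 1 — no move.
  3: 3 XOR 4 = 7 ≥ 3 — no move.
  6: 6 XOR 4 = 2 < 6 — winning move (to 2).
That gives 1 winning move.

1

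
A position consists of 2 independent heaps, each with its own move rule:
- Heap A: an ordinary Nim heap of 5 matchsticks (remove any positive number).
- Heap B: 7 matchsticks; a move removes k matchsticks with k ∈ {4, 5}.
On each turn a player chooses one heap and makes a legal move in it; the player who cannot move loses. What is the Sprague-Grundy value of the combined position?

4

Heap A is a plain Nim heap of size 5, so its Grundy value is 5.
Grundy values for heap B (subtraction set {4, 5}):
k:     0  1  2  3  4  5  6  7
g(k):  0  0  0  0  1  1  1  1
So g(7) = 1.
By the Sprague-Grundy theorem, the Grundy value of a sum of independent games is the XOR of the component values.
Combined value = 5 ⊕ 1 = 4.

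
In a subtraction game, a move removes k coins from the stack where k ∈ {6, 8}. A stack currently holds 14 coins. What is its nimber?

0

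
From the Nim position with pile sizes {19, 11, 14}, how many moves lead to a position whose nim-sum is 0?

1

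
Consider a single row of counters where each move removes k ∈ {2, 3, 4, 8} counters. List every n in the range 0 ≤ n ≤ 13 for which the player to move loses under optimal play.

0, 1, 6, 7, 12, 13

Grundy values for subtraction set {2, 3, 4, 8}:
g(0) = mex{} = 0
g(1) = mex{} = 0
g(2) = mex{0} = 1
g(3) = mex{0} = 1
g(4) = mex{0,1} = 2
g(5) = mex{0,1} = 2
g(6) = mex{1,2} = 0
g(7) = mex{1,2} = 0
g(8) = mex{0,2} = 1
g(9) = mex{0,2} = 1
g(10) = mex{0,1} = 2
g(11) = mex{0,1} = 2
g(12) = mex{1,2} = 0
g(13) = mex{1,2} = 0
The P-positions (g = 0) in 0..13 are 0, 1, 6, 7, 12, 13.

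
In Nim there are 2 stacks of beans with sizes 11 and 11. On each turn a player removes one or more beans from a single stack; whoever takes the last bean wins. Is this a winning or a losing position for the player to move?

In binary:
  1011  (11)
  1011  (11)
  ----
  0000  (0)
The nim-sum is 0, so this is a P-position: the player to move is in a losing position under optimal play.

Losing position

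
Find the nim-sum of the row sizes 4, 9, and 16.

29

Compute the nim-sum pairwise:
4 ⊕ 9 = 13
13 ⊕ 16 = 29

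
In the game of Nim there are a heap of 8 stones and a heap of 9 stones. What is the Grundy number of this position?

1

Compute the nim-sum pairwise:
8 ⊕ 9 = 1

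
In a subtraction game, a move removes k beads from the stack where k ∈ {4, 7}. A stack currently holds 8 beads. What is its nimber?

2

Build the Grundy sequence with g(k) = mex{g(k−s) : s ∈ {4, 7}, s ≤ k}:
k:     0  1  2  3  4  5  6  7  8
g(k):  0  0  0  0  1  1  1  1  2
So g(8) = 2.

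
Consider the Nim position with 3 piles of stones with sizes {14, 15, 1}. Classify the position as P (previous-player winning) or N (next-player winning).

P-position

In binary:
  1110  (14)
  1111  (15)
  0001  (1)
  ----
  0000  (0)
The nim-sum is 0, so this is a P-position: the player to move is in a losing position under optimal play.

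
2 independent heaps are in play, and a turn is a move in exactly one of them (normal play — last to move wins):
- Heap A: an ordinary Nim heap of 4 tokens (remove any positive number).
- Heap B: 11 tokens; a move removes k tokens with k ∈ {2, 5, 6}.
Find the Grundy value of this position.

4

Heap A is a plain Nim heap of size 4, so its Grundy value is 4.
For heap B, compute g(0), g(1), … with moves {2, 5, 6}:
g(0) = mex{} = 0
g(1) = mex{} = 0
g(2) = mex{0} = 1
g(3) = mex{0} = 1
g(4) = mex{1} = 0
g(5) = mex{0,1} = 2
g(6) = mex{0} = 1
g(7) = mex{0,1,2} = 3
g(8) = mex{1} = 0
g(9) = mex{0,1,3} = 2
g(10) = mex{0,2} = 1
g(11) = mex{1,2} = 0
So g(11) = 0.
By the Sprague-Grundy theorem, the Grundy value of a sum of independent games is the XOR of the component values.
Combined value = 4 XOR 0 = 4.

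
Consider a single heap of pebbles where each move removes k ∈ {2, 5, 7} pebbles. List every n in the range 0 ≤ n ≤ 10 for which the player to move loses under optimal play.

0, 1, 4, 10

Build the Grundy sequence with g(k) = mex{g(k−s) : s ∈ {2, 5, 7}, s ≤ k}:
g(0) = mex{} = 0
g(1) = mex{} = 0
g(2) = mex{0} = 1
g(3) = mex{0} = 1
g(4) = mex{1} = 0
g(5) = mex{0,1} = 2
g(6) = mex{0} = 1
g(7) = mex{0,1,2} = 3
g(8) = mex{0,1} = 2
g(9) = mex{0,1,3} = 2
g(10) = mex{1,2} = 0
The P-positions (g = 0) in 0..10 are 0, 1, 4, 10.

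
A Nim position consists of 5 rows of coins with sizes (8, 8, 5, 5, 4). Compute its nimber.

Nim-sum: 8 ⊕ 8 ⊕ 5 ⊕ 5 ⊕ 4 = 4.

4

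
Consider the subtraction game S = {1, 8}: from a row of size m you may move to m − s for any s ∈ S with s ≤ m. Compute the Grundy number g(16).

1

Grundy values for subtraction set {1, 8}:
k:     0  1  2  3  4  5  6  7  8  9 10 11 12 13 14 15 16
g(k):  0  1  0  1  0  1  0  1  2  0  1  0  1  0  1  0  1
So g(16) = 1.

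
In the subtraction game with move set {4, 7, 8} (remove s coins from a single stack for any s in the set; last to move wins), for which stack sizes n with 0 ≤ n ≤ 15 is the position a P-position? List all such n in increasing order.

0, 1, 2, 3, 12, 13, 14, 15

Build the Grundy sequence with g(k) = mex{g(k−s) : s ∈ {4, 7, 8}, s ≤ k}:
k:     0  1  2  3  4  5  6  7  8  9 10 11 12 13 14 15
g(k):  0  0  0  0  1  1  1  1  2  2  2  2  0  0  0  0
The P-positions (g = 0) in 0..15 are 0, 1, 2, 3, 12, 13, 14, 15.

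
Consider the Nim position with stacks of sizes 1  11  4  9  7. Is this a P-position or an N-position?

P-position

Nim-sum: 1 ⊕ 11 ⊕ 4 ⊕ 9 ⊕ 7 = 0.
The nim-sum is 0, so this is a P-position: the player to move is in a losing position under optimal play.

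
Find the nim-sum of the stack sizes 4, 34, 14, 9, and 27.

Compute the nim-sum pairwise:
4 XOR 34 = 38
38 XOR 14 = 40
40 XOR 9 = 33
33 XOR 27 = 58

58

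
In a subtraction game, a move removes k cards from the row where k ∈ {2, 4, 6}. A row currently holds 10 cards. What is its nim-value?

Grundy values for subtraction set {2, 4, 6}:
g(0) = mex{} = 0
g(1) = mex{} = 0
g(2) = mex{0} = 1
g(3) = mex{0} = 1
g(4) = mex{0,1} = 2
g(5) = mex{0,1} = 2
g(6) = mex{0,1,2} = 3
g(7) = mex{0,1,2} = 3
g(8) = mex{1,2,3} = 0
g(9) = mex{1,2,3} = 0
g(10) = mex{0,2,3} = 1
So g(10) = 1.

1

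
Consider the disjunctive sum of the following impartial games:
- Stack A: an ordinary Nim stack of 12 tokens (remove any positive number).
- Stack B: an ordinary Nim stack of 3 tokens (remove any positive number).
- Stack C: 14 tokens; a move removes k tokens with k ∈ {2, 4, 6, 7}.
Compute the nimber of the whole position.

Stack A is a plain Nim stack of size 12, so its Grundy value is 12.
Stack B is a plain Nim stack of size 3, so its Grundy value is 3.
Build the Grundy sequence for stack C with g(k) = mex{g(k−s) : s ∈ {2, 4, 6, 7}, s ≤ k}:
g(0) = mex{} = 0
g(1) = mex{} = 0
g(2) = mex{0} = 1
g(3) = mex{0} = 1
g(4) = mex{0,1} = 2
g(5) = mex{0,1} = 2
g(6) = mex{0,1,2} = 3
g(7) = mex{0,1,2} = 3
g(8) = mex{0,1,2,3} = 4
g(9) = mex{1,2,3} = 0
g(10) = mex{1,2,3,4} = 0
g(11) = mex{0,2,3} = 1
g(12) = mex{0,2,3,4} = 1
g(13) = mex{0,1,3} = 2
g(14) = mex{0,1,3,4} = 2
So g(14) = 2.
By the Sprague-Grundy theorem, the Grundy value of a sum of independent games is the XOR of the component values.
Combined value = 12 XOR 3 XOR 2 = 13.

13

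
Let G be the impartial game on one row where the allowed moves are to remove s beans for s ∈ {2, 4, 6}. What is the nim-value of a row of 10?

Grundy values for subtraction set {2, 4, 6}:
k:     0  1  2  3  4  5  6  7  8  9 10
g(k):  0  0  1  1  2  2  3  3  0  0  1
So g(10) = 1.

1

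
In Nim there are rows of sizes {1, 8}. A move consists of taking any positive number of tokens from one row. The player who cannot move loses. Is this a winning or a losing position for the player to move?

Winning position

Nim-sum: 1 ⊕ 8 = 9.
The nim-sum is 9 ≠ 0, so this is an N-position: the player to move can win.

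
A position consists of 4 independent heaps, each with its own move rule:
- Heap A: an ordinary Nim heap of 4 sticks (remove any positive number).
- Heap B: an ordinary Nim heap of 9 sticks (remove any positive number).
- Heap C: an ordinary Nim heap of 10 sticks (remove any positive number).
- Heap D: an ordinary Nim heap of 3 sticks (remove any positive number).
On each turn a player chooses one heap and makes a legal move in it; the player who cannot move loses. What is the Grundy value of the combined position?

4

Heap A is a plain Nim heap of size 4, so its Grundy value is 4.
Heap B is a plain Nim heap of size 9, so its Grundy value is 9.
Heap C is a plain Nim heap of size 10, so its Grundy value is 10.
Heap D is a plain Nim heap of size 3, so its Grundy value is 3.
The value of a disjunctive sum is the nim-sum of the parts.
Combined value = 4 XOR 9 XOR 10 XOR 3 = 4.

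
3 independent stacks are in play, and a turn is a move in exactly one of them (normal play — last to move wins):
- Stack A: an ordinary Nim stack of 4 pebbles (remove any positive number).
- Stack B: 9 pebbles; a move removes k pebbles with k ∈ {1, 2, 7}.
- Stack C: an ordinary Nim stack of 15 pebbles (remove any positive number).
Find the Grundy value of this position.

Stack A is a plain Nim stack of size 4, so its Grundy value is 4.
Grundy values for stack B (subtraction set {1, 2, 7}):
g(0) = mex{} = 0
g(1) = mex{0} = 1
g(2) = mex{0,1} = 2
g(3) = mex{1,2} = 0
g(4) = mex{0,2} = 1
g(5) = mex{0,1} = 2
g(6) = mex{1,2} = 0
g(7) = mex{0,2} = 1
g(8) = mex{0,1} = 2
g(9) = mex{1,2} = 0
So g(9) = 0.
Stack C is a plain Nim stack of size 15, so its Grundy value is 15.
By the Sprague-Grundy theorem, the Grundy value of a sum of independent games is the XOR of the component values.
Combined value = 4 XOR 0 XOR 15 = 11.

11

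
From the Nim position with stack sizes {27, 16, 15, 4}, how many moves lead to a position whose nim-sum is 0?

Nim-sum: 27 XOR 16 XOR 15 XOR 4 = 0.
The nim-sum is already 0, so every move leaves a nonzero nim-sum — there are no winning moves.

0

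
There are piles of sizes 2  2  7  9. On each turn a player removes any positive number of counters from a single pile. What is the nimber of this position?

14

Nim-sum: 2 XOR 2 XOR 7 XOR 9 = 14.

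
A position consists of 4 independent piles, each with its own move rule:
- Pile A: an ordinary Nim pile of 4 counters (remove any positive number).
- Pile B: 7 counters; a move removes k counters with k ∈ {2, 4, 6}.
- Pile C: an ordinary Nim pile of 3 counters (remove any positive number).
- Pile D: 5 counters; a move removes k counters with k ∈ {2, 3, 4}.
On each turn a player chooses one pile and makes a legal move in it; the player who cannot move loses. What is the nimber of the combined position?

6

Pile A is a plain Nim pile of size 4, so its Grundy value is 4.
Build the Grundy sequence for pile B with g(k) = mex{g(k−s) : s ∈ {2, 4, 6}, s ≤ k}:
g(0) = mex{} = 0
g(1) = mex{} = 0
g(2) = mex{0} = 1
g(3) = mex{0} = 1
g(4) = mex{0,1} = 2
g(5) = mex{0,1} = 2
g(6) = mex{0,1,2} = 3
g(7) = mex{0,1,2} = 3
So g(7) = 3.
Pile C is a plain Nim pile of size 3, so its Grundy value is 3.
Build the Grundy sequence for pile D with g(k) = mex{g(k−s) : s ∈ {2, 3, 4}, s ≤ k}:
g(0) = mex{} = 0
g(1) = mex{} = 0
g(2) = mex{0} = 1
g(3) = mex{0} = 1
g(4) = mex{0,1} = 2
g(5) = mex{0,1} = 2
So g(5) = 2.
By the Sprague-Grundy theorem, the Grundy value of a sum of independent games is the XOR of the component values.
Combined value = 4 ⊕ 3 ⊕ 3 ⊕ 2 = 6.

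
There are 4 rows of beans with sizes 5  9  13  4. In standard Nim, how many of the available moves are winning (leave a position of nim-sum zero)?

3

Nim-sum: 5 XOR 9 XOR 13 XOR 4 = 5.
The overall nim-sum is X = 5. A row of size p has a winning move iff p XOR X < p (reduce it to p XOR X).
  5: 5 XOR 5 = 0 < 5 — winning move (to 0).
  9: 9 XOR 5 = 12 ≥ 9 — no move.
  13: 13 XOR 5 = 8 < 13 — winning move (to 8).
  4: 4 XOR 5 = 1 < 4 — winning move (to 1).
That gives 3 winning moves.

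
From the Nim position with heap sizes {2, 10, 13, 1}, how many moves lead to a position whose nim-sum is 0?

1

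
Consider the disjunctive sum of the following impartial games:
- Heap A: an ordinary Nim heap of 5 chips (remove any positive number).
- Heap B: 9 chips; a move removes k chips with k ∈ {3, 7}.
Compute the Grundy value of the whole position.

4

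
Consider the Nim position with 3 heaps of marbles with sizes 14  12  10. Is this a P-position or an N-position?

In binary:
  1110  (14)
  1100  (12)
  1010  (10)
  ----
  1000  (8)
The nim-sum is 8 ≠ 0, so this is an N-position: the player to move can win.

N-position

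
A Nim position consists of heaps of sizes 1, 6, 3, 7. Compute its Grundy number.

3

Nim-sum: 1 XOR 6 XOR 3 XOR 7 = 3.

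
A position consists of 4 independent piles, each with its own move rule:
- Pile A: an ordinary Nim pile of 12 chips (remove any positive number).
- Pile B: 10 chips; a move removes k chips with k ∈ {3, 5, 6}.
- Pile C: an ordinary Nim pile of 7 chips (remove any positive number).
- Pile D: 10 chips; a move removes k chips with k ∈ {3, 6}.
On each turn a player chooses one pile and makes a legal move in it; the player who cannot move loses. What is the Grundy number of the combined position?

11

Pile A is a plain Nim pile of size 12, so its Grundy value is 12.
For pile B, compute g(0), g(1), … with moves {3, 5, 6}:
g(0) = mex{} = 0
g(1) = mex{} = 0
g(2) = mex{} = 0
g(3) = mex{0} = 1
g(4) = mex{0} = 1
g(5) = mex{0} = 1
g(6) = mex{0,1} = 2
g(7) = mex{0,1} = 2
g(8) = mex{0,1} = 2
g(9) = mex{1,2} = 0
g(10) = mex{1,2} = 0
So g(10) = 0.
Pile C is a plain Nim pile of size 7, so its Grundy value is 7.
For pile D, compute g(0), g(1), … with moves {3, 6}:
g(0) = mex{} = 0
g(1) = mex{} = 0
g(2) = mex{} = 0
g(3) = mex{0} = 1
g(4) = mex{0} = 1
g(5) = mex{0} = 1
g(6) = mex{0,1} = 2
g(7) = mex{0,1} = 2
g(8) = mex{0,1} = 2
g(9) = mex{1,2} = 0
g(10) = mex{1,2} = 0
So g(10) = 0.
The value of a disjunctive sum is the nim-sum of the parts.
Combined value = 12 ⊕ 0 ⊕ 7 ⊕ 0 = 11.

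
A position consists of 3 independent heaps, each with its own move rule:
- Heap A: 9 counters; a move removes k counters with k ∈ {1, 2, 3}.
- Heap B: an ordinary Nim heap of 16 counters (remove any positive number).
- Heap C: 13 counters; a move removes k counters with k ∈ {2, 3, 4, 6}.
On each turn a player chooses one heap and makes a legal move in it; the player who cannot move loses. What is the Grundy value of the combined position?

For heap A, compute g(0), g(1), … with moves {1, 2, 3}:
k:     0  1  2  3  4  5  6  7  8  9
g(k):  0  1  2  3  0  1  2  3  0  1
So g(9) = 1.
Heap B is a plain Nim heap of size 16, so its Grundy value is 16.
Grundy values for heap C (subtraction set {2, 3, 4, 6}):
k:     0  1  2  3  4  5  6  7  8  9 10 11 12 13
g(k):  0  0  1  1  2  2  3  3  0  0  1  1  2  2
So g(13) = 2.
By the Sprague-Grundy theorem, the Grundy value of a sum of independent games is the XOR of the component values.
Combined value = 1 ⊕ 16 ⊕ 2 = 19.

19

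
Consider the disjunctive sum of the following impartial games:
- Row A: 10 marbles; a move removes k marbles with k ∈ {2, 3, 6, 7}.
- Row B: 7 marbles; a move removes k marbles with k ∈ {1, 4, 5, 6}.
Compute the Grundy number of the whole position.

3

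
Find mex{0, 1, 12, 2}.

The values 0, 1, 2 are all present; 3 is the first non-negative integer missing from the set.

3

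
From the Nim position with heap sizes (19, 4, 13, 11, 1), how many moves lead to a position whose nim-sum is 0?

Nim-sum: 19 ⊕ 4 ⊕ 13 ⊕ 11 ⊕ 1 = 16.
The overall nim-sum is X = 16. A heap of size p has a winning move iff p XOR X < p (reduce it to p XOR X).
  19: 19 XOR 16 = 3 < 19 — winning move (to 3).
  4: 4 XOR 16 = 20 ≥ 4 — no move.
  13: 13 XOR 16 = 29 ≥ 13 — no move.
  11: 11 XOR 16 = 27 ≥ 11 — no move.
  1: 1 XOR 16 = 17 ≥ 1 — no move.
That gives 1 winning move.

1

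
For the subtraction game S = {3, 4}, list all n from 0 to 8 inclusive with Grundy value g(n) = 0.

0, 1, 2, 7, 8

Build the Grundy sequence with g(k) = mex{g(k−s) : s ∈ {3, 4}, s ≤ k}:
k:     0  1  2  3  4  5  6  7  8
g(k):  0  0  0  1  1  1  2  0  0
The P-positions (g = 0) in 0..8 are 0, 1, 2, 7, 8.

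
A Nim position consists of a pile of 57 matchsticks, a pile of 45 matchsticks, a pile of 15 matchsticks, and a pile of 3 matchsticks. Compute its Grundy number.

24

Nim-sum: 57 XOR 45 XOR 15 XOR 3 = 24.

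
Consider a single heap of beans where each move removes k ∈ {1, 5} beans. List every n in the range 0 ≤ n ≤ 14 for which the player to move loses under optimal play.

0, 2, 4, 6, 8, 10, 12, 14

Build the Grundy sequence with g(k) = mex{g(k−s) : s ∈ {1, 5}, s ≤ k}:
k:     0  1  2  3  4  5  6  7  8  9 10 11 12 13 14
g(k):  0  1  0  1  0  1  0  1  0  1  0  1  0  1  0
The P-positions (g = 0) in 0..14 are 0, 2, 4, 6, 8, 10, 12, 14.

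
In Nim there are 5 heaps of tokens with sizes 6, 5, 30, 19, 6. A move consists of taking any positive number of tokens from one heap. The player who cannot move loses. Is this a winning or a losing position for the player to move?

Winning position

Bitwise XOR of the heap sizes:
  00110  (6)
  00101  (5)
  11110  (30)
  10011  (19)
  00110  (6)
  -----
  01000  (8)
The nim-sum is 8 ≠ 0, so this is an N-position: the player to move can win.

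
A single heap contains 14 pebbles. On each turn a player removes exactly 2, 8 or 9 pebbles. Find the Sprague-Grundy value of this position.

3

Grundy values for subtraction set {2, 8, 9}:
k:     0  1  2  3  4  5  6  7  8  9 10 11 12 13 14
g(k):  0  0  1  1  0  0  1  1  2  2  3  0  2  1  3
So g(14) = 3.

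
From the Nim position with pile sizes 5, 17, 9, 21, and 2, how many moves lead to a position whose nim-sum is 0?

Write each in binary and XOR column by column:
  00101  (5)
  10001  (17)
  01001  (9)
  10101  (21)
  00010  (2)
  -----
  01010  (10)
The overall nim-sum is X = 10. A pile of size p has a winning move iff p XOR X < p (reduce it to p XOR X).
  5: 5 XOR 10 = 15 ≥ 5 — no move.
  17: 17 XOR 10 = 27 ≥ 17 — no move.
  9: 9 XOR 10 = 3 < 9 — winning move (to 3).
  21: 21 XOR 10 = 31 ≥ 21 — no move.
  2: 2 XOR 10 = 8 ≥ 2 — no move.
That gives 1 winning move.

1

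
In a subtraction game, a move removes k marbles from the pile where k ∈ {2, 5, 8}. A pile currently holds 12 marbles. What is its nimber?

1

Grundy values for subtraction set {2, 5, 8}:
g(0) = mex{} = 0
g(1) = mex{} = 0
g(2) = mex{0} = 1
g(3) = mex{0} = 1
g(4) = mex{1} = 0
g(5) = mex{0,1} = 2
g(6) = mex{0} = 1
g(7) = mex{1,2} = 0
g(8) = mex{0,1} = 2
g(9) = mex{0} = 1
g(10) = mex{1,2} = 0
g(11) = mex{1} = 0
g(12) = mex{0} = 1
So g(12) = 1.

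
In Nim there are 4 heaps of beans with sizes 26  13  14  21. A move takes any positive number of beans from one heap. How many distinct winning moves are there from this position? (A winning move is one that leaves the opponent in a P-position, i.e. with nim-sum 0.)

3

Write each in binary and XOR column by column:
  11010  (26)
  01101  (13)
  01110  (14)
  10101  (21)
  -----
  01100  (12)
The overall nim-sum is X = 12. A heap of size p has a winning move iff p XOR X < p (reduce it to p XOR X).
  26: 26 XOR 12 = 22 < 26 — winning move (to 22).
  13: 13 XOR 12 = 1 < 13 — winning move (to 1).
  14: 14 XOR 12 = 2 < 14 — winning move (to 2).
  21: 21 XOR 12 = 25 ≥ 21 — no move.
That gives 3 winning moves.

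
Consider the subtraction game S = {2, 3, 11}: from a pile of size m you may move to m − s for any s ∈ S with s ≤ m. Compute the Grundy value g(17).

1

Compute g(0), g(1), … for moves {2, 3, 11}:
k:     0  1  2  3  4  5  6  7  8  9 10 11 12 13 14 15 16 17
g(k):  0  0  1  1  2  0  0  1  1  2  0  3  1  2  0  0  1  1
So g(17) = 1.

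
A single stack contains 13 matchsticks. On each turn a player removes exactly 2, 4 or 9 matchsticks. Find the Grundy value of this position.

0

Grundy values for subtraction set {2, 4, 9}:
k:     0  1  2  3  4  5  6  7  8  9 10 11 12 13
g(k):  0  0  1  1  2  2  0  0  1  1  2  2  0  0
So g(13) = 0.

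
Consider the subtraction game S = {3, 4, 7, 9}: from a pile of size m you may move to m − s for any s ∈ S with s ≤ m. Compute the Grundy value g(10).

Compute g(0), g(1), … for moves {3, 4, 7, 9}:
k:     0  1  2  3  4  5  6  7  8  9 10
g(k):  0  0  0  1  1  1  2  2  2  3  3
So g(10) = 3.

3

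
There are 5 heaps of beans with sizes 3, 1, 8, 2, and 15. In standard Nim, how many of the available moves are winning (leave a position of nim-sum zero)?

1

Compute the nim-sum pairwise:
3 XOR 1 = 2
2 XOR 8 = 10
10 XOR 2 = 8
8 XOR 15 = 7
The overall nim-sum is X = 7. A heap of size p has a winning move iff p XOR X < p (reduce it to p XOR X).
  3: 3 XOR 7 = 4 ≥ 3 — no move.
  1: 1 XOR 7 = 6 ≥ 1 — no move.
  8: 8 XOR 7 = 15 ≥ 8 — no move.
  2: 2 XOR 7 = 5 ≥ 2 — no move.
  15: 15 XOR 7 = 8 < 15 — winning move (to 8).
That gives 1 winning move.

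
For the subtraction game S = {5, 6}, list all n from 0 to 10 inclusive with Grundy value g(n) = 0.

0, 1, 2, 3, 4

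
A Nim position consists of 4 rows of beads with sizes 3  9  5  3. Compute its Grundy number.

12

Nim-sum: 3 ^ 9 ^ 5 ^ 3 = 12.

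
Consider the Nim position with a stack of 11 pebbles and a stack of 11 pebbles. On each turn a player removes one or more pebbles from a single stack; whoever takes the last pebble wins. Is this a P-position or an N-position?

Nim-sum: 11 ^ 11 = 0.
The nim-sum is 0, so this is a P-position: the player to move is in a losing position under optimal play.

P-position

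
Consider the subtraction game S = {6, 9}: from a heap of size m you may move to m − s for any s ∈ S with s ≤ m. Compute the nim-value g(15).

0

Compute g(0), g(1), … for moves {6, 9}:
k:     0  1  2  3  4  5  6  7  8  9 10 11 12 13 14 15
g(k):  0  0  0  0  0  0  1  1  1  1  1  1  2  2  2  0
So g(15) = 0.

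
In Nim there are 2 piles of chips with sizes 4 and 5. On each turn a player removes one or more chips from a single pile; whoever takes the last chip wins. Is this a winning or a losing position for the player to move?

Winning position

Compute the nim-sum pairwise:
4 ^ 5 = 1
The nim-sum is 1 ≠ 0, so this is an N-position: the player to move can win.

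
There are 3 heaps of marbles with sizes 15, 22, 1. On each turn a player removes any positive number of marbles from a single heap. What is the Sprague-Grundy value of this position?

24

Nim-sum: 15 ⊕ 22 ⊕ 1 = 24.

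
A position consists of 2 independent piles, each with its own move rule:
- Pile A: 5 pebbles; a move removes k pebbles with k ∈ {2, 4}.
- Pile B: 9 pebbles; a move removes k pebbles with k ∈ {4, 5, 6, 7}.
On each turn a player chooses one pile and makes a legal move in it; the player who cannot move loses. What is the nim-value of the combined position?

0

Build the Grundy sequence for pile A with g(k) = mex{g(k−s) : s ∈ {2, 4}, s ≤ k}:
k:     0  1  2  3  4  5
g(k):  0  0  1  1  2  2
So g(5) = 2.
Build the Grundy sequence for pile B with g(k) = mex{g(k−s) : s ∈ {4, 5, 6, 7}, s ≤ k}:
k:     0  1  2  3  4  5  6  7  8  9
g(k):  0  0  0  0  1  1  1  1  2  2
So g(9) = 2.
By the Sprague-Grundy theorem, the Grundy value of a sum of independent games is the XOR of the component values.
Combined value = 2 ⊕ 2 = 0.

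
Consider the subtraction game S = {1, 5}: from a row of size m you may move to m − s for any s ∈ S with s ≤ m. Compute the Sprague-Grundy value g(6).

0

Grundy values for subtraction set {1, 5}:
g(0) = mex{} = 0
g(1) = mex{0} = 1
g(2) = mex{1} = 0
g(3) = mex{0} = 1
g(4) = mex{1} = 0
g(5) = mex{0} = 1
g(6) = mex{1} = 0
So g(6) = 0.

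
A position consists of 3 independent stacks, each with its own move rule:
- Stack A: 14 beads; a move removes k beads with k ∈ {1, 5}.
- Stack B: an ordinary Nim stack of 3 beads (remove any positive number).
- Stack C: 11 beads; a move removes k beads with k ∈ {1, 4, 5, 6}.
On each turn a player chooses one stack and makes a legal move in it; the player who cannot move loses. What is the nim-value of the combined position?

Grundy values for stack A (subtraction set {1, 5}):
k:     0  1  2  3  4  5  6  7  8  9 10 11 12 13 14
g(k):  0  1  0  1  0  1  0  1  0  1  0  1  0  1  0
So g(14) = 0.
Stack B is a plain Nim stack of size 3, so its Grundy value is 3.
Grundy values for stack C (subtraction set {1, 4, 5, 6}):
k:     0  1  2  3  4  5  6  7  8  9 10 11
g(k):  0  1  0  1  2  3  2  3  4  0  1  0
So g(11) = 0.
The value of a disjunctive sum is the nim-sum of the parts.
Combined value = 0 XOR 3 XOR 0 = 3.

3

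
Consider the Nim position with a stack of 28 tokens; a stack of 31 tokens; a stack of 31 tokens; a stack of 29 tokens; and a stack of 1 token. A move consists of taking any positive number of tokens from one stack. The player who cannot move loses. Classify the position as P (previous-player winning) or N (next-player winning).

P-position

Nim-sum: 28 ⊕ 31 ⊕ 31 ⊕ 29 ⊕ 1 = 0.
The nim-sum is 0, so this is a P-position: the player to move is in a losing position under optimal play.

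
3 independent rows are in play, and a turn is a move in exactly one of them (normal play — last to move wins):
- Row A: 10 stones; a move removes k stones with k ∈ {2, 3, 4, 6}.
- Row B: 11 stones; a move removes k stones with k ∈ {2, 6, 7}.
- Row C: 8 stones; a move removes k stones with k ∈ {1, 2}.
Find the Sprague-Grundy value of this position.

For row A, compute g(0), g(1), … with moves {2, 3, 4, 6}:
k:     0  1  2  3  4  5  6  7  8  9 10
g(k):  0  0  1  1  2  2  3  3  0  0  1
So g(10) = 1.
Grundy values for row B (subtraction set {2, 6, 7}):
k:     0  1  2  3  4  5  6  7  8  9 10 11
g(k):  0  0  1  1  0  0  1  1  2  0  3  1
So g(11) = 1.
Grundy values for row C (subtraction set {1, 2}):
g(0) = mex{} = 0
g(1) = mex{0} = 1
g(2) = mex{0,1} = 2
g(3) = mex{1,2} = 0
g(4) = mex{0,2} = 1
g(5) = mex{0,1} = 2
g(6) = mex{1,2} = 0
g(7) = mex{0,2} = 1
g(8) = mex{0,1} = 2
So g(8) = 2.
By the Sprague-Grundy theorem, the Grundy value of a sum of independent games is the XOR of the component values.
Combined value = 1 XOR 1 XOR 2 = 2.

2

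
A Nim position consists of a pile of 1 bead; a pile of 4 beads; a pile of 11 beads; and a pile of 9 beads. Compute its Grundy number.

Nim-sum: 1 ^ 4 ^ 11 ^ 9 = 7.

7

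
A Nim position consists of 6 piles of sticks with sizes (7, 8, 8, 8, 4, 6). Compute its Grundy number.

In binary:
  0111  (7)
  1000  (8)
  1000  (8)
  1000  (8)
  0100  (4)
  0110  (6)
  ----
  1101  (13)

13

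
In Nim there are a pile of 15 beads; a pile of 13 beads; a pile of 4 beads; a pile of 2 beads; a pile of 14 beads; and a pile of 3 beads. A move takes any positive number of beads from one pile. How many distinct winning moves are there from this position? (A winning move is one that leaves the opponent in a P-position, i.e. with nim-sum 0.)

3

Nim-sum: 15 ⊕ 13 ⊕ 4 ⊕ 2 ⊕ 14 ⊕ 3 = 9.
The overall nim-sum is X = 9. A pile of size p has a winning move iff p XOR X < p (reduce it to p XOR X).
  15: 15 XOR 9 = 6 < 15 — winning move (to 6).
  13: 13 XOR 9 = 4 < 13 — winning move (to 4).
  4: 4 XOR 9 = 13 ≥ 4 — no move.
  2: 2 XOR 9 = 11 ≥ 2 — no move.
  14: 14 XOR 9 = 7 < 14 — winning move (to 7).
  3: 3 XOR 9 = 10 ≥ 3 — no move.
That gives 3 winning moves.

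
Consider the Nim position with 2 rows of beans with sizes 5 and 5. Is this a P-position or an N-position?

P-position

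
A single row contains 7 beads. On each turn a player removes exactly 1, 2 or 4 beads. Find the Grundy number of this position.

1

Build the Grundy sequence with g(k) = mex{g(k−s) : s ∈ {1, 2, 4}, s ≤ k}:
k:     0  1  2  3  4  5  6  7
g(k):  0  1  2  0  1  2  0  1
So g(7) = 1.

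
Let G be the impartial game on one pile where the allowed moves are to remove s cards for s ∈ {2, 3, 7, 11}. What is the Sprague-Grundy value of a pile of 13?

2

Compute g(0), g(1), … for moves {2, 3, 7, 11}:
g(0) = mex{} = 0
g(1) = mex{} = 0
g(2) = mex{0} = 1
g(3) = mex{0} = 1
g(4) = mex{0,1} = 2
g(5) = mex{1} = 0
g(6) = mex{1,2} = 0
g(7) = mex{0,2} = 1
g(8) = mex{0} = 1
g(9) = mex{0,1} = 2
g(10) = mex{1} = 0
g(11) = mex{0,1,2} = 3
g(12) = mex{0,2} = 1
g(13) = mex{0,1,3} = 2
So g(13) = 2.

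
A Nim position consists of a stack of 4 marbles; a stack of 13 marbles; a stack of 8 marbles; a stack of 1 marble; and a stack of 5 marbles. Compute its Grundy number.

5

Compute the nim-sum pairwise:
4 ⊕ 13 = 9
9 ⊕ 8 = 1
1 ⊕ 1 = 0
0 ⊕ 5 = 5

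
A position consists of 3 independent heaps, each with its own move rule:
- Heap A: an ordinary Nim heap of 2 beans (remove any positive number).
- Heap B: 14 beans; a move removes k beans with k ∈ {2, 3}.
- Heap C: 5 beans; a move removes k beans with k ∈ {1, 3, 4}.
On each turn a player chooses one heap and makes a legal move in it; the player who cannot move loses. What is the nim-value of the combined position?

3

Heap A is a plain Nim heap of size 2, so its Grundy value is 2.
Build the Grundy sequence for heap B with g(k) = mex{g(k−s) : s ∈ {2, 3}, s ≤ k}:
k:     0  1  2  3  4  5  6  7  8  9 10 11 12 13 14
g(k):  0  0  1  1  2  0  0  1  1  2  0  0  1  1  2
So g(14) = 2.
For heap C, compute g(0), g(1), … with moves {1, 3, 4}:
g(0) = mex{} = 0
g(1) = mex{0} = 1
g(2) = mex{1} = 0
g(3) = mex{0} = 1
g(4) = mex{0,1} = 2
g(5) = mex{0,1,2} = 3
So g(5) = 3.
By the Sprague-Grundy theorem, the Grundy value of a sum of independent games is the XOR of the component values.
Combined value = 2 XOR 2 XOR 3 = 3.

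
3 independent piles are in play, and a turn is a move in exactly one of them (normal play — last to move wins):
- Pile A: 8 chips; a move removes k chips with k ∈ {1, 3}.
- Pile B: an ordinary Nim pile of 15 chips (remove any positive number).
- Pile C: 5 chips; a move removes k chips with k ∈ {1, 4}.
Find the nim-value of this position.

For pile A, compute g(0), g(1), … with moves {1, 3}:
g(0) = mex{} = 0
g(1) = mex{0} = 1
g(2) = mex{1} = 0
g(3) = mex{0} = 1
g(4) = mex{1} = 0
g(5) = mex{0} = 1
g(6) = mex{1} = 0
g(7) = mex{0} = 1
g(8) = mex{1} = 0
So g(8) = 0.
Pile B is a plain Nim pile of size 15, so its Grundy value is 15.
Build the Grundy sequence for pile C with g(k) = mex{g(k−s) : s ∈ {1, 4}, s ≤ k}:
g(0) = mex{} = 0
g(1) = mex{0} = 1
g(2) = mex{1} = 0
g(3) = mex{0} = 1
g(4) = mex{0,1} = 2
g(5) = mex{1,2} = 0
So g(5) = 0.
The value of a disjunctive sum is the nim-sum of the parts.
Combined value = 0 ⊕ 15 ⊕ 0 = 15.

15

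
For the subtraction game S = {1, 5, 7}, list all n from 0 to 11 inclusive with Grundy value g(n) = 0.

0, 2, 4, 6, 8, 10

Compute g(0), g(1), … for moves {1, 5, 7}:
g(0) = mex{} = 0
g(1) = mex{0} = 1
g(2) = mex{1} = 0
g(3) = mex{0} = 1
g(4) = mex{1} = 0
g(5) = mex{0} = 1
g(6) = mex{1} = 0
g(7) = mex{0} = 1
g(8) = mex{1} = 0
g(9) = mex{0} = 1
g(10) = mex{1} = 0
g(11) = mex{0} = 1
The P-positions (g = 0) in 0..11 are 0, 2, 4, 6, 8, 10.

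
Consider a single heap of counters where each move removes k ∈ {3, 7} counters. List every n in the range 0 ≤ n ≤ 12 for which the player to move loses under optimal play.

0, 1, 2, 6, 10, 11, 12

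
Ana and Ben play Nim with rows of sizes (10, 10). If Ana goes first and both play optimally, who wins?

Ben wins

In binary:
  1010  (10)
  1010  (10)
  ----
  0000  (0)
The nim-sum is 0, so this is a P-position: the player to move is in a losing position under optimal play; Ana is about to move from it and so loses — Ben wins.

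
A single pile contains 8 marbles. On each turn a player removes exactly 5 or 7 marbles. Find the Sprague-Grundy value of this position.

1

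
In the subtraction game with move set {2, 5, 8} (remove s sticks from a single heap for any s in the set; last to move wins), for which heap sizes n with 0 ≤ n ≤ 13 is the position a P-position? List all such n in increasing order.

Compute g(0), g(1), … for moves {2, 5, 8}:
k:     0  1  2  3  4  5  6  7  8  9 10 11 12 13
g(k):  0  0  1  1  0  2  1  0  2  1  0  0  1  1
The P-positions (g = 0) in 0..13 are 0, 1, 4, 7, 10, 11.

0, 1, 4, 7, 10, 11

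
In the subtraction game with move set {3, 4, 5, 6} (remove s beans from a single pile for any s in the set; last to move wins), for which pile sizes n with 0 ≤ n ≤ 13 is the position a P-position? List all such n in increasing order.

0, 1, 2, 9, 10, 11

Compute g(0), g(1), … for moves {3, 4, 5, 6}:
k:     0  1  2  3  4  5  6  7  8  9 10 11 12 13
g(k):  0  0  0  1  1  1  2  2  2  0  0  0  1  1
The P-positions (g = 0) in 0..13 are 0, 1, 2, 9, 10, 11.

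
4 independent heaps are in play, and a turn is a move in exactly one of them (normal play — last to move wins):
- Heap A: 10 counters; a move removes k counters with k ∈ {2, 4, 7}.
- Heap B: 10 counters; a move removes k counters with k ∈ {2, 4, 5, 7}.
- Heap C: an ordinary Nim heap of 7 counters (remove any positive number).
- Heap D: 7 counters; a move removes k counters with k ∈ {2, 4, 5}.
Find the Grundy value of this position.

5

Grundy values for heap A (subtraction set {2, 4, 7}):
g(0) = mex{} = 0
g(1) = mex{} = 0
g(2) = mex{0} = 1
g(3) = mex{0} = 1
g(4) = mex{0,1} = 2
g(5) = mex{0,1} = 2
g(6) = mex{1,2} = 0
g(7) = mex{0,1,2} = 3
g(8) = mex{0,2} = 1
g(9) = mex{1,2,3} = 0
g(10) = mex{0,1} = 2
So g(10) = 2.
Build the Grundy sequence for heap B with g(k) = mex{g(k−s) : s ∈ {2, 4, 5, 7}, s ≤ k}:
k:     0  1  2  3  4  5  6  7  8  9 10
g(k):  0  0  1  1  2  2  3  3  4  0  0
So g(10) = 0.
Heap C is a plain Nim heap of size 7, so its Grundy value is 7.
For heap D, compute g(0), g(1), … with moves {2, 4, 5}:
g(0) = mex{} = 0
g(1) = mex{} = 0
g(2) = mex{0} = 1
g(3) = mex{0} = 1
g(4) = mex{0,1} = 2
g(5) = mex{0,1} = 2
g(6) = mex{0,1,2} = 3
g(7) = mex{1,2} = 0
So g(7) = 0.
By the Sprague-Grundy theorem, the Grundy value of a sum of independent games is the XOR of the component values.
Combined value = 2 XOR 0 XOR 7 XOR 0 = 5.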